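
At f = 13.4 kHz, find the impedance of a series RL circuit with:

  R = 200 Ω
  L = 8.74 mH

Step 1 — Angular frequency: ω = 2π·f = 2π·1.34e+04 = 8.419e+04 rad/s.
Step 2 — Component impedances:
  R: Z = R = 200 Ω
  L: Z = jωL = j·8.419e+04·0.00874 = 0 + j735.9 Ω
Step 3 — Series combination: Z_total = R + L = 200 + j735.9 Ω = 762.6∠74.8° Ω.

Z = 200 + j735.9 Ω = 762.6∠74.8° Ω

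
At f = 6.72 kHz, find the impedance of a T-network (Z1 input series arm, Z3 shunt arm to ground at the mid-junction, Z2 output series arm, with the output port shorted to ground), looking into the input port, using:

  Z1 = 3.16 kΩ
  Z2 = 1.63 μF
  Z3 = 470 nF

Step 1 — Angular frequency: ω = 2π·f = 2π·6720 = 4.222e+04 rad/s.
Step 2 — Component impedances:
  Z1: Z = R = 3160 Ω
  Z2: Z = 1/(jωC) = -j/(ω·C) = 0 - j14.53 Ω
  Z3: Z = 1/(jωC) = -j/(ω·C) = 0 - j50.39 Ω
Step 3 — With the output port shorted to ground, the output series arm Z2 runs from the junction to ground; the shunt arm Z3 also runs from the junction to ground. They appear in parallel: Z3 || Z2 = 0 - j11.28 Ω.
Step 4 — Series with input arm Z1: Z_in = Z1 + (Z3 || Z2) = 3160 - j11.28 Ω = 3160∠-0.2° Ω.

Z = 3160 - j11.28 Ω = 3160∠-0.2° Ω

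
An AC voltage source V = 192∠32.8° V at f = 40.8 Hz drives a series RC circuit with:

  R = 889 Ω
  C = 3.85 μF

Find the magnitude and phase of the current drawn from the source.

Step 1 — Angular frequency: ω = 2π·f = 2π·40.8 = 256.4 rad/s.
Step 2 — Component impedances:
  R: Z = R = 889 Ω
  C: Z = 1/(jωC) = -j/(ω·C) = 0 - j1013 Ω
Step 3 — Series combination: Z_total = R + C = 889 - j1013 Ω = 1348∠-48.7° Ω.
Step 4 — Source phasor: V = 192∠32.8° V = 161.4 + j104 V.
Step 5 — Ohm's law: I = V / Z_total = (161.4 + j104) / (889 - j1013) = 0.02097 + j0.1409 A.
Step 6 — Convert to polar: |I| = 0.1424 A, ∠I = 81.5°.

I = 0.1424∠81.5° A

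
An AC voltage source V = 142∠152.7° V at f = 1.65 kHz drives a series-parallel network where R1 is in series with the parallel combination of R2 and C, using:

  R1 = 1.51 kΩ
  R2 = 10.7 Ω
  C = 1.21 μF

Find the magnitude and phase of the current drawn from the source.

Step 1 — Angular frequency: ω = 2π·f = 2π·1650 = 1.037e+04 rad/s.
Step 2 — Component impedances:
  R1: Z = R = 1510 Ω
  R2: Z = R = 10.7 Ω
  C: Z = 1/(jωC) = -j/(ω·C) = 0 - j79.72 Ω
Step 3 — Parallel branch: R2 || C = 1/(1/R2 + 1/C) = 10.51 - j1.411 Ω.
Step 4 — Series with R1: Z_total = R1 + (R2 || C) = 1521 - j1.411 Ω = 1521∠-0.1° Ω.
Step 5 — Source phasor: V = 142∠152.7° V = -126.2 + j65.13 V.
Step 6 — Ohm's law: I = V / Z_total = (-126.2 + j65.13) / (1521 - j1.411) = -0.08303 + j0.04276 A.
Step 7 — Convert to polar: |I| = 0.09339 A, ∠I = 152.8°.

I = 0.09339∠152.8° A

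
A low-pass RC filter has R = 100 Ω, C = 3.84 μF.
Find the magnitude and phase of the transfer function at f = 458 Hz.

Step 1 — Angular frequency: ω = 2π·458 = 2878 rad/s.
Step 2 — Transfer function: H(jω) = 1/(1 + jωRC).
Step 3 — Denominator: 1 + jωRC = 1 + j·2878·100·3.84e-06 = 1 + j1.105.
Step 4 — H = 0.4502 - j0.4975.
Step 5 — Magnitude: |H| = 0.671 (-3.5 dB); phase: φ = -47.9°.

|H| = 0.671 (-3.5 dB), φ = -47.9°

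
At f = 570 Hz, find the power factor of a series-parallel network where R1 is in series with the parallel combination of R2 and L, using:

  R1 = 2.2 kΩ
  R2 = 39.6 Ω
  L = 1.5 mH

Step 1 — Angular frequency: ω = 2π·f = 2π·570 = 3581 rad/s.
Step 2 — Component impedances:
  R1: Z = R = 2200 Ω
  R2: Z = R = 39.6 Ω
  L: Z = jωL = j·3581·0.0015 = 0 + j5.372 Ω
Step 3 — Parallel branch: R2 || L = 1/(1/R2 + 1/L) = 0.7156 + j5.275 Ω.
Step 4 — Series with R1: Z_total = R1 + (R2 || L) = 2201 + j5.275 Ω = 2201∠0.1° Ω.
Step 5 — Power factor: PF = cos(φ) = Re(Z)/|Z| = 2201/2201 = 1.
Step 6 — Type: Im(Z) = 5.275 ⇒ lagging (phase φ = 0.1°).

PF = 1 (lagging, φ = 0.1°)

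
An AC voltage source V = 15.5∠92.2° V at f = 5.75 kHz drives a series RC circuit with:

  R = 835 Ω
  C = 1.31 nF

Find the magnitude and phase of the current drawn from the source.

Step 1 — Angular frequency: ω = 2π·f = 2π·5750 = 3.613e+04 rad/s.
Step 2 — Component impedances:
  R: Z = R = 835 Ω
  C: Z = 1/(jωC) = -j/(ω·C) = 0 - j2.113e+04 Ω
Step 3 — Series combination: Z_total = R + C = 835 - j2.113e+04 Ω = 2.115e+04∠-87.7° Ω.
Step 4 — Source phasor: V = 15.5∠92.2° V = -0.595 + j15.49 V.
Step 5 — Ohm's law: I = V / Z_total = (-0.595 + j15.49) / (835 - j2.113e+04) = -0.000733 + j8.072e-07 A.
Step 6 — Convert to polar: |I| = 0.000733 A, ∠I = 179.9°.

I = 0.000733∠179.9° A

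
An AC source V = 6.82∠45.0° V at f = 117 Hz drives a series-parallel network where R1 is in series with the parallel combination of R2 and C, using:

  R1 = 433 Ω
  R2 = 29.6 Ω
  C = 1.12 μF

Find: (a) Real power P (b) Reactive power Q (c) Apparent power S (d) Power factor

Step 1 — Angular frequency: ω = 2π·f = 2π·117 = 735.1 rad/s.
Step 2 — Component impedances:
  R1: Z = R = 433 Ω
  R2: Z = R = 29.6 Ω
  C: Z = 1/(jωC) = -j/(ω·C) = 0 - j1215 Ω
Step 3 — Parallel branch: R2 || C = 1/(1/R2 + 1/C) = 29.58 - j0.721 Ω.
Step 4 — Series with R1: Z_total = R1 + (R2 || C) = 462.6 - j0.721 Ω = 462.6∠-0.1° Ω.
Step 5 — Source phasor: V = 6.82∠45.0° V = 4.822 + j4.822 V.
Step 6 — Current: I = V / Z = 0.01041 + j0.01044 A = 0.01474∠45.1° A.
Step 7 — Complex power: S = V·I* = 0.1005 - j0.0001567 VA.
Step 8 — Real power: P = Re(S) = 0.1005 W.
Step 9 — Reactive power: Q = Im(S) = -0.0001567 VAR.
Step 10 — Apparent power: |S| = 0.1005 VA.
Step 11 — Power factor: PF = P/|S| = 1 (leading).

(a) P = 0.1005 W  (b) Q = -0.0001567 VAR  (c) S = 0.1005 VA  (d) PF = 1 (leading)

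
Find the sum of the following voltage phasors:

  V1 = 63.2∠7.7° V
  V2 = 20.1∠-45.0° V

Step 1 — Convert each phasor to rectangular form:
  V1 = 63.2·(cos(7.7°) + j·sin(7.7°)) = 62.63 + j8.468 V
  V2 = 20.1·(cos(-45.0°) + j·sin(-45.0°)) = 14.21 - j14.21 V
Step 2 — Sum components: V_total = 76.84 - j5.745 V.
Step 3 — Convert to polar: |V_total| = 77.06 V, ∠V_total = -4.3°.

V_total = 77.06∠-4.3° V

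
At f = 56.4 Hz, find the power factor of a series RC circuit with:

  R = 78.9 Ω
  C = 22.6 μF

Step 1 — Angular frequency: ω = 2π·f = 2π·56.4 = 354.4 rad/s.
Step 2 — Component impedances:
  R: Z = R = 78.9 Ω
  C: Z = 1/(jωC) = -j/(ω·C) = 0 - j124.9 Ω
Step 3 — Series combination: Z_total = R + C = 78.9 - j124.9 Ω = 147.7∠-57.7° Ω.
Step 4 — Power factor: PF = cos(φ) = Re(Z)/|Z| = 78.9/147.7 = 0.5342.
Step 5 — Type: Im(Z) = -124.9 ⇒ leading (phase φ = -57.7°).

PF = 0.5342 (leading, φ = -57.7°)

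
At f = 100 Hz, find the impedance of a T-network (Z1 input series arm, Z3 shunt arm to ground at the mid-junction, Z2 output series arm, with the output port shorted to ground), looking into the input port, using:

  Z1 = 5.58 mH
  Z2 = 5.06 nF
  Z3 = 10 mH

Step 1 — Angular frequency: ω = 2π·f = 2π·100 = 628.3 rad/s.
Step 2 — Component impedances:
  Z1: Z = jωL = j·628.3·0.00558 = 0 + j3.506 Ω
  Z2: Z = 1/(jωC) = -j/(ω·C) = 0 - j3.145e+05 Ω
  Z3: Z = jωL = j·628.3·0.01 = 0 + j6.283 Ω
Step 3 — With the output port shorted to ground, the output series arm Z2 runs from the junction to ground; the shunt arm Z3 also runs from the junction to ground. They appear in parallel: Z3 || Z2 = 0 + j6.283 Ω.
Step 4 — Series with input arm Z1: Z_in = Z1 + (Z3 || Z2) = 0 + j9.789 Ω = 9.789∠90.0° Ω.

Z = 0 + j9.789 Ω = 9.789∠90.0° Ω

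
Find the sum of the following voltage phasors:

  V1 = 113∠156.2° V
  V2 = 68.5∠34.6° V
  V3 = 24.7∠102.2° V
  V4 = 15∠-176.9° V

Step 1 — Convert each phasor to rectangular form:
  V1 = 113·(cos(156.2°) + j·sin(156.2°)) = -103.4 + j45.6 V
  V2 = 68.5·(cos(34.6°) + j·sin(34.6°)) = 56.38 + j38.9 V
  V3 = 24.7·(cos(102.2°) + j·sin(102.2°)) = -5.22 + j24.14 V
  V4 = 15·(cos(-176.9°) + j·sin(-176.9°)) = -14.98 - j0.8112 V
Step 2 — Sum components: V_total = -67.2 + j107.8 V.
Step 3 — Convert to polar: |V_total| = 127.1 V, ∠V_total = 121.9°.

V_total = 127.1∠121.9° V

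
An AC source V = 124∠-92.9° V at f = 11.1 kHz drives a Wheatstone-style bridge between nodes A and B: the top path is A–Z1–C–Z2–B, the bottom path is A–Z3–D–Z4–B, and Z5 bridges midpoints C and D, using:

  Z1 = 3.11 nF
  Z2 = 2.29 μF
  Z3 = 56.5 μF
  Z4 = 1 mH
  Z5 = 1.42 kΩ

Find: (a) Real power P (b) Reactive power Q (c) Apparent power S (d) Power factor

Step 1 — Angular frequency: ω = 2π·f = 2π·1.11e+04 = 6.974e+04 rad/s.
Step 2 — Component impedances:
  Z1: Z = 1/(jωC) = -j/(ω·C) = 0 - j4610 Ω
  Z2: Z = 1/(jωC) = -j/(ω·C) = 0 - j6.261 Ω
  Z3: Z = 1/(jωC) = -j/(ω·C) = 0 - j0.2538 Ω
  Z4: Z = jωL = j·6.974e+04·0.001 = 0 + j69.74 Ω
  Z5: Z = R = 1420 Ω
Step 3 — Bridge requires nodal analysis (the Z5 bridge couples midpoints C and D, so the two paths cannot be reduced to a simple series/parallel combination). Setting node B to ground and injecting 1 A at node A, the 3-node admittance system at A, C, D solves to V_A = Z_AB = 3.514 + j70.39 Ω = 70.48∠87.1° Ω.
Step 4 — Source phasor: V = 124∠-92.9° V = -6.274 - j123.8 V.
Step 5 — Current: I = V / Z = -1.759 + j0.00129 A = 1.759∠180.0° A.
Step 6 — Complex power: S = V·I* = 10.88 + j217.9 VA.
Step 7 — Real power: P = Re(S) = 10.88 W.
Step 8 — Reactive power: Q = Im(S) = 217.9 VAR.
Step 9 — Apparent power: |S| = 218.2 VA.
Step 10 — Power factor: PF = P/|S| = 0.04986 (lagging).

(a) P = 10.88 W  (b) Q = 217.9 VAR  (c) S = 218.2 VA  (d) PF = 0.04986 (lagging)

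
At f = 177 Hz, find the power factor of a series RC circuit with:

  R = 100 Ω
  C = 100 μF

Step 1 — Angular frequency: ω = 2π·f = 2π·177 = 1112 rad/s.
Step 2 — Component impedances:
  R: Z = R = 100 Ω
  C: Z = 1/(jωC) = -j/(ω·C) = 0 - j8.992 Ω
Step 3 — Series combination: Z_total = R + C = 100 - j8.992 Ω = 100.4∠-5.1° Ω.
Step 4 — Power factor: PF = cos(φ) = Re(Z)/|Z| = 100/100.4 = 0.996.
Step 5 — Type: Im(Z) = -8.992 ⇒ leading (phase φ = -5.1°).

PF = 0.996 (leading, φ = -5.1°)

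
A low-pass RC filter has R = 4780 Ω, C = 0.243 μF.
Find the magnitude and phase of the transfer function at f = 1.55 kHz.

Step 1 — Angular frequency: ω = 2π·1550 = 9739 rad/s.
Step 2 — Transfer function: H(jω) = 1/(1 + jωRC).
Step 3 — Denominator: 1 + jωRC = 1 + j·9739·4780·2.43e-07 = 1 + j11.31.
Step 4 — H = 0.007754 - j0.08771.
Step 5 — Magnitude: |H| = 0.08806 (-21.1 dB); phase: φ = -84.9°.

|H| = 0.08806 (-21.1 dB), φ = -84.9°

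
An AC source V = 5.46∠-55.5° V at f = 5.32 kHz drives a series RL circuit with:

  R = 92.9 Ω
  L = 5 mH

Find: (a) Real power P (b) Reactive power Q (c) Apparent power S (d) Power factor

Step 1 — Angular frequency: ω = 2π·f = 2π·5320 = 3.343e+04 rad/s.
Step 2 — Component impedances:
  R: Z = R = 92.9 Ω
  L: Z = jωL = j·3.343e+04·0.005 = 0 + j167.1 Ω
Step 3 — Series combination: Z_total = R + L = 92.9 + j167.1 Ω = 191.2∠60.9° Ω.
Step 4 — Source phasor: V = 5.46∠-55.5° V = 3.093 - j4.5 V.
Step 5 — Current: I = V / Z = -0.01271 - j0.02557 A = 0.02855∠-116.4° A.
Step 6 — Complex power: S = V·I* = 0.07574 + j0.1363 VA.
Step 7 — Real power: P = Re(S) = 0.07574 W.
Step 8 — Reactive power: Q = Im(S) = 0.1363 VAR.
Step 9 — Apparent power: |S| = 0.1559 VA.
Step 10 — Power factor: PF = P/|S| = 0.4858 (lagging).

(a) P = 0.07574 W  (b) Q = 0.1363 VAR  (c) S = 0.1559 VA  (d) PF = 0.4858 (lagging)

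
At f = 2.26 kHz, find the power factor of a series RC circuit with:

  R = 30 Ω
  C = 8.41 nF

Step 1 — Angular frequency: ω = 2π·f = 2π·2260 = 1.42e+04 rad/s.
Step 2 — Component impedances:
  R: Z = R = 30 Ω
  C: Z = 1/(jωC) = -j/(ω·C) = 0 - j8374 Ω
Step 3 — Series combination: Z_total = R + C = 30 - j8374 Ω = 8374∠-89.8° Ω.
Step 4 — Power factor: PF = cos(φ) = Re(Z)/|Z| = 30/8374 = 0.003583.
Step 5 — Type: Im(Z) = -8374 ⇒ leading (phase φ = -89.8°).

PF = 0.003583 (leading, φ = -89.8°)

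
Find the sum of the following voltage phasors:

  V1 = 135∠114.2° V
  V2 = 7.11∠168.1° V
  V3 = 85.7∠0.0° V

Step 1 — Convert each phasor to rectangular form:
  V1 = 135·(cos(114.2°) + j·sin(114.2°)) = -55.34 + j123.1 V
  V2 = 7.11·(cos(168.1°) + j·sin(168.1°)) = -6.957 + j1.466 V
  V3 = 85.7·(cos(0.0°) + j·sin(0.0°)) = 85.7 V
Step 2 — Sum components: V_total = 23.4 + j124.6 V.
Step 3 — Convert to polar: |V_total| = 126.8 V, ∠V_total = 79.4°.

V_total = 126.8∠79.4° V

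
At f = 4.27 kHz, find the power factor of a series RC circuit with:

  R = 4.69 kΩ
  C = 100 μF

Step 1 — Angular frequency: ω = 2π·f = 2π·4270 = 2.683e+04 rad/s.
Step 2 — Component impedances:
  R: Z = R = 4690 Ω
  C: Z = 1/(jωC) = -j/(ω·C) = 0 - j0.3727 Ω
Step 3 — Series combination: Z_total = R + C = 4690 - j0.3727 Ω = 4690∠-0.0° Ω.
Step 4 — Power factor: PF = cos(φ) = Re(Z)/|Z| = 4690/4690 = 1.
Step 5 — Type: Im(Z) = -0.3727 ⇒ leading (phase φ = -0.0°).

PF = 1 (leading, φ = -0.0°)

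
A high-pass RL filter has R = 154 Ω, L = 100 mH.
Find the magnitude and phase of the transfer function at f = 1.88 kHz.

Step 1 — Angular frequency: ω = 2π·1880 = 1.181e+04 rad/s.
Step 2 — Transfer function: H(jω) = jωL/(R + jωL).
Step 3 — Numerator jωL = j·1181; denominator R + jωL = 154 + j1181.
Step 4 — H = 0.9833 + j0.1282.
Step 5 — Magnitude: |H| = 0.9916 (-0.1 dB); phase: φ = 7.4°.

|H| = 0.9916 (-0.1 dB), φ = 7.4°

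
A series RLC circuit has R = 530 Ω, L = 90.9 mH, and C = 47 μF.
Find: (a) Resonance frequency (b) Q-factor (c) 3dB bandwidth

Step 1 — Resonance condition Im(Z)=0 gives ω₀ = 1/√(LC).
Step 2 — ω₀ = 1/√(0.0909·4.7e-05) = 483.8 rad/s.
Step 3 — f₀ = ω₀/(2π) = 77 Hz.
Step 4 — Series Q: Q = ω₀L/R = 483.8·0.0909/530 = 0.08298.
Step 5 — 3dB bandwidth: Δω = ω₀/Q = 5831 rad/s; BW = Δω/(2π) = 928 Hz.

(a) f₀ = 77 Hz  (b) Q = 0.08298  (c) BW = 928 Hz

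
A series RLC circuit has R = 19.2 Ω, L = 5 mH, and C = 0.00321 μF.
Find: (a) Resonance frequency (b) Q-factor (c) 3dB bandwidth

Step 1 — Resonance condition Im(Z)=0 gives ω₀ = 1/√(LC).
Step 2 — ω₀ = 1/√(0.005·3.21e-09) = 2.496e+05 rad/s.
Step 3 — f₀ = ω₀/(2π) = 3.973e+04 Hz.
Step 4 — Series Q: Q = ω₀L/R = 2.496e+05·0.005/19.2 = 65.
Step 5 — 3dB bandwidth: Δω = ω₀/Q = 3840 rad/s; BW = Δω/(2π) = 611.2 Hz.

(a) f₀ = 3.973e+04 Hz  (b) Q = 65  (c) BW = 611.2 Hz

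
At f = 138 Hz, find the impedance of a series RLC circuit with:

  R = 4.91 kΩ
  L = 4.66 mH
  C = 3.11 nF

Step 1 — Angular frequency: ω = 2π·f = 2π·138 = 867.1 rad/s.
Step 2 — Component impedances:
  R: Z = R = 4910 Ω
  L: Z = jωL = j·867.1·0.00466 = 0 + j4.041 Ω
  C: Z = 1/(jωC) = -j/(ω·C) = 0 - j3.708e+05 Ω
Step 3 — Series combination: Z_total = R + L + C = 4910 - j3.708e+05 Ω = 3.709e+05∠-89.2° Ω.

Z = 4910 - j3.708e+05 Ω = 3.709e+05∠-89.2° Ω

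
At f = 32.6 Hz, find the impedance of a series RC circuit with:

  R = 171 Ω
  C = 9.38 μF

Step 1 — Angular frequency: ω = 2π·f = 2π·32.6 = 204.8 rad/s.
Step 2 — Component impedances:
  R: Z = R = 171 Ω
  C: Z = 1/(jωC) = -j/(ω·C) = 0 - j520.5 Ω
Step 3 — Series combination: Z_total = R + C = 171 - j520.5 Ω = 547.8∠-71.8° Ω.

Z = 171 - j520.5 Ω = 547.8∠-71.8° Ω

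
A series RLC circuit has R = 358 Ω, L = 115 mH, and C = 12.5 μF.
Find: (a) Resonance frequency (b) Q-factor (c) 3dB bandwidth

Step 1 — Resonance: ω₀ = 1/√(LC) = 1/√(0.115·1.25e-05) = 834.1 rad/s.
Step 2 — f₀ = ω₀/(2π) = 132.7 Hz.
Step 3 — Series Q: Q = ω₀L/R = 834.1·0.115/358 = 0.2679.
Step 4 — Bandwidth: Δω = ω₀/Q = 3113 rad/s; BW = Δω/(2π) = 495.5 Hz.

(a) f₀ = 132.7 Hz  (b) Q = 0.2679  (c) BW = 495.5 Hz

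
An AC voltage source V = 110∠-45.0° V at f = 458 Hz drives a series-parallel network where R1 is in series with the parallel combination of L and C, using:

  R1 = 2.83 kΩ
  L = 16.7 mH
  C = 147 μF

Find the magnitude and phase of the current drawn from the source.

Step 1 — Angular frequency: ω = 2π·f = 2π·458 = 2878 rad/s.
Step 2 — Component impedances:
  R1: Z = R = 2830 Ω
  L: Z = jωL = j·2878·0.0167 = 0 + j48.06 Ω
  C: Z = 1/(jωC) = -j/(ω·C) = 0 - j2.364 Ω
Step 3 — Parallel branch: L || C = 1/(1/L + 1/C) = 0 - j2.486 Ω.
Step 4 — Series with R1: Z_total = R1 + (L || C) = 2830 - j2.486 Ω = 2830∠-0.1° Ω.
Step 5 — Source phasor: V = 110∠-45.0° V = 77.78 - j77.78 V.
Step 6 — Ohm's law: I = V / Z_total = (77.78 - j77.78) / (2830 - j2.486) = 0.02751 - j0.02746 A.
Step 7 — Convert to polar: |I| = 0.03887 A, ∠I = -44.9°.

I = 0.03887∠-44.9° A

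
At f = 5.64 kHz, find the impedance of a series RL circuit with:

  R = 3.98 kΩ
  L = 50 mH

Step 1 — Angular frequency: ω = 2π·f = 2π·5640 = 3.544e+04 rad/s.
Step 2 — Component impedances:
  R: Z = R = 3980 Ω
  L: Z = jωL = j·3.544e+04·0.05 = 0 + j1772 Ω
Step 3 — Series combination: Z_total = R + L = 3980 + j1772 Ω = 4357∠24.0° Ω.

Z = 3980 + j1772 Ω = 4357∠24.0° Ω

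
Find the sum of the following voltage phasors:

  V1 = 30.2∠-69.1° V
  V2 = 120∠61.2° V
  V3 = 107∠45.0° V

Step 1 — Convert each phasor to rectangular form:
  V1 = 30.2·(cos(-69.1°) + j·sin(-69.1°)) = 10.77 - j28.21 V
  V2 = 120·(cos(61.2°) + j·sin(61.2°)) = 57.81 + j105.2 V
  V3 = 107·(cos(45.0°) + j·sin(45.0°)) = 75.66 + j75.66 V
Step 2 — Sum components: V_total = 144.2 + j152.6 V.
Step 3 — Convert to polar: |V_total| = 210 V, ∠V_total = 46.6°.

V_total = 210∠46.6° V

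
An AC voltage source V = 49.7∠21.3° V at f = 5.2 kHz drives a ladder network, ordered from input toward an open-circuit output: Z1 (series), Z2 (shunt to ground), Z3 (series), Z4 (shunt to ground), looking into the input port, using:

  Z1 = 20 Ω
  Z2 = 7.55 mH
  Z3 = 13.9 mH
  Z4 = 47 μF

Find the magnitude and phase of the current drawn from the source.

Step 1 — Angular frequency: ω = 2π·f = 2π·5200 = 3.267e+04 rad/s.
Step 2 — Component impedances:
  Z1: Z = R = 20 Ω
  Z2: Z = jωL = j·3.267e+04·0.00755 = 0 + j246.7 Ω
  Z3: Z = jωL = j·3.267e+04·0.0139 = 0 + j454.1 Ω
  Z4: Z = 1/(jωC) = -j/(ω·C) = 0 - j0.6512 Ω
Step 3 — Ladder network (open output): work backward from the far end, alternating series and parallel combinations. Z_in = 20 + j159.8 Ω = 161∠82.9° Ω.
Step 4 — Source phasor: V = 49.7∠21.3° V = 46.31 + j18.05 V.
Step 5 — Ohm's law: I = V / Z_total = (46.31 + j18.05) / (20 + j159.8) = 0.147 - j0.2714 A.
Step 6 — Convert to polar: |I| = 0.3087 A, ∠I = -61.6°.

I = 0.3087∠-61.6° A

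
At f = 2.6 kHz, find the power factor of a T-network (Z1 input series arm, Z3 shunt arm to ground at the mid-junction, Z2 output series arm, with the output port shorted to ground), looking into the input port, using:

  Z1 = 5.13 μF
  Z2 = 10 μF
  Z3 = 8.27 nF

Step 1 — Angular frequency: ω = 2π·f = 2π·2600 = 1.634e+04 rad/s.
Step 2 — Component impedances:
  Z1: Z = 1/(jωC) = -j/(ω·C) = 0 - j11.93 Ω
  Z2: Z = 1/(jωC) = -j/(ω·C) = 0 - j6.121 Ω
  Z3: Z = 1/(jωC) = -j/(ω·C) = 0 - j7402 Ω
Step 3 — With the output port shorted to ground, the output series arm Z2 runs from the junction to ground; the shunt arm Z3 also runs from the junction to ground. They appear in parallel: Z3 || Z2 = 0 - j6.116 Ω.
Step 4 — Series with input arm Z1: Z_in = Z1 + (Z3 || Z2) = 0 - j18.05 Ω = 18.05∠-90.0° Ω.
Step 5 — Power factor: PF = cos(φ) = Re(Z)/|Z| = 0/18.05 = 0.
Step 6 — Type: Im(Z) = -18.05 ⇒ leading (phase φ = -90.0°).

PF = 0 (leading, φ = -90.0°)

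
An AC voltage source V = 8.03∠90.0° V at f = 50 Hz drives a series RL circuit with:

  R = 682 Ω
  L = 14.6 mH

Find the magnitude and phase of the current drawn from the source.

Step 1 — Angular frequency: ω = 2π·f = 2π·50 = 314.2 rad/s.
Step 2 — Component impedances:
  R: Z = R = 682 Ω
  L: Z = jωL = j·314.2·0.0146 = 0 + j4.587 Ω
Step 3 — Series combination: Z_total = R + L = 682 + j4.587 Ω = 682∠0.4° Ω.
Step 4 — Source phasor: V = 8.03∠90.0° V = 0 + j8.03 V.
Step 5 — Ohm's law: I = V / Z_total = (0 + j8.03) / (682 + j4.587) = 7.918e-05 + j0.01177 A.
Step 6 — Convert to polar: |I| = 0.01177 A, ∠I = 89.6°.

I = 0.01177∠89.6° A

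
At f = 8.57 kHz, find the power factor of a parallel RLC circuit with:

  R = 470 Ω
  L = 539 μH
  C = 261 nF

Step 1 — Angular frequency: ω = 2π·f = 2π·8570 = 5.385e+04 rad/s.
Step 2 — Component impedances:
  R: Z = R = 470 Ω
  L: Z = jωL = j·5.385e+04·0.000539 = 0 + j29.02 Ω
  C: Z = 1/(jωC) = -j/(ω·C) = 0 - j71.15 Ω
Step 3 — Parallel combination: 1/Z_total = 1/R + 1/L + 1/C; Z_total = 5.057 + j48.49 Ω = 48.75∠84.0° Ω.
Step 4 — Power factor: PF = cos(φ) = Re(Z)/|Z| = 5.057/48.75 = 0.1037.
Step 5 — Type: Im(Z) = 48.49 ⇒ lagging (phase φ = 84.0°).

PF = 0.1037 (lagging, φ = 84.0°)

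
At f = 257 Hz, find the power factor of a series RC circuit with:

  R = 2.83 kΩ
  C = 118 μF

Step 1 — Angular frequency: ω = 2π·f = 2π·257 = 1615 rad/s.
Step 2 — Component impedances:
  R: Z = R = 2830 Ω
  C: Z = 1/(jωC) = -j/(ω·C) = 0 - j5.248 Ω
Step 3 — Series combination: Z_total = R + C = 2830 - j5.248 Ω = 2830∠-0.1° Ω.
Step 4 — Power factor: PF = cos(φ) = Re(Z)/|Z| = 2830/2830 = 1.
Step 5 — Type: Im(Z) = -5.248 ⇒ leading (phase φ = -0.1°).

PF = 1 (leading, φ = -0.1°)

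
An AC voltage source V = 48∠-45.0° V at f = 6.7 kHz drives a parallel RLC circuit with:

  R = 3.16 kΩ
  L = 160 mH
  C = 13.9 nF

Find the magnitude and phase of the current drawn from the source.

Step 1 — Angular frequency: ω = 2π·f = 2π·6700 = 4.21e+04 rad/s.
Step 2 — Component impedances:
  R: Z = R = 3160 Ω
  L: Z = jωL = j·4.21e+04·0.16 = 0 + j6736 Ω
  C: Z = 1/(jωC) = -j/(ω·C) = 0 - j1709 Ω
Step 3 — Parallel combination: 1/Z_total = 1/R + 1/L + 1/C; Z_total = 1088 - j1501 Ω = 1854∠-54.1° Ω.
Step 4 — Source phasor: V = 48∠-45.0° V = 33.94 - j33.94 V.
Step 5 — Ohm's law: I = V / Z_total = (33.94 - j33.94) / (1088 - j1501) = 0.02556 + j0.004081 A.
Step 6 — Convert to polar: |I| = 0.02589 A, ∠I = 9.1°.

I = 0.02589∠9.1° A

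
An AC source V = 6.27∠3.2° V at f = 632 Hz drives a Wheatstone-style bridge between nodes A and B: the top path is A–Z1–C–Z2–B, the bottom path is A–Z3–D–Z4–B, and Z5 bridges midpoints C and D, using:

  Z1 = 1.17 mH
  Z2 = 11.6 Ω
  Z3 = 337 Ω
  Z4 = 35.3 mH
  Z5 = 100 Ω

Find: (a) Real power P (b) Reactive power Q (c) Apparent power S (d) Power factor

Step 1 — Angular frequency: ω = 2π·f = 2π·632 = 3971 rad/s.
Step 2 — Component impedances:
  Z1: Z = jωL = j·3971·0.00117 = 0 + j4.646 Ω
  Z2: Z = R = 11.6 Ω
  Z3: Z = R = 337 Ω
  Z4: Z = jωL = j·3971·0.0353 = 0 + j140.2 Ω
  Z5: Z = R = 100 Ω
Step 3 — Bridge requires nodal analysis (the Z5 bridge couples midpoints C and D, so the two paths cannot be reduced to a simple series/parallel combination). Setting node B to ground and injecting 1 A at node A, the 3-node admittance system at A, C, D solves to V_A = Z_AB = 11.09 + j5.247 Ω = 12.27∠25.3° Ω.
Step 4 — Source phasor: V = 6.27∠3.2° V = 6.26 + j0.35 V.
Step 5 — Current: I = V / Z = 0.4733 - j0.1923 A = 0.5109∠-22.1° A.
Step 6 — Complex power: S = V·I* = 2.896 + j1.37 VA.
Step 7 — Real power: P = Re(S) = 2.896 W.
Step 8 — Reactive power: Q = Im(S) = 1.37 VAR.
Step 9 — Apparent power: |S| = 3.203 VA.
Step 10 — Power factor: PF = P/|S| = 0.904 (lagging).

(a) P = 2.896 W  (b) Q = 1.37 VAR  (c) S = 3.203 VA  (d) PF = 0.904 (lagging)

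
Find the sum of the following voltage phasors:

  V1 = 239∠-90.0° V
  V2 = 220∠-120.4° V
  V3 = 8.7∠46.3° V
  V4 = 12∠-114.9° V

Step 1 — Convert each phasor to rectangular form:
  V1 = 239·(cos(-90.0°) + j·sin(-90.0°)) = 0 - j239 V
  V2 = 220·(cos(-120.4°) + j·sin(-120.4°)) = -111.3 - j189.8 V
  V3 = 8.7·(cos(46.3°) + j·sin(46.3°)) = 6.011 + j6.29 V
  V4 = 12·(cos(-114.9°) + j·sin(-114.9°)) = -5.052 - j10.88 V
Step 2 — Sum components: V_total = -110.4 - j433.3 V.
Step 3 — Convert to polar: |V_total| = 447.2 V, ∠V_total = -104.3°.

V_total = 447.2∠-104.3° V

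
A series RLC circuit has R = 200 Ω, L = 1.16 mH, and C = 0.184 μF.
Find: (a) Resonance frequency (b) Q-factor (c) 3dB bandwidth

Step 1 — Resonance: ω₀ = 1/√(LC) = 1/√(0.00116·1.84e-07) = 6.845e+04 rad/s.
Step 2 — f₀ = ω₀/(2π) = 1.089e+04 Hz.
Step 3 — Series Q: Q = ω₀L/R = 6.845e+04·0.00116/200 = 0.397.
Step 4 — Bandwidth: Δω = ω₀/Q = 1.724e+05 rad/s; BW = Δω/(2π) = 2.744e+04 Hz.

(a) f₀ = 1.089e+04 Hz  (b) Q = 0.397  (c) BW = 2.744e+04 Hz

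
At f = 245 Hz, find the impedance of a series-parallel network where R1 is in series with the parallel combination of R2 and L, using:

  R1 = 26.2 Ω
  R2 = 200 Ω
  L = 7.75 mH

Step 1 — Angular frequency: ω = 2π·f = 2π·245 = 1539 rad/s.
Step 2 — Component impedances:
  R1: Z = R = 26.2 Ω
  R2: Z = R = 200 Ω
  L: Z = jωL = j·1539·0.00775 = 0 + j11.93 Ω
Step 3 — Parallel branch: R2 || L = 1/(1/R2 + 1/L) = 0.7091 + j11.89 Ω.
Step 4 — Series with R1: Z_total = R1 + (R2 || L) = 26.91 + j11.89 Ω = 29.42∠23.8° Ω.

Z = 26.91 + j11.89 Ω = 29.42∠23.8° Ω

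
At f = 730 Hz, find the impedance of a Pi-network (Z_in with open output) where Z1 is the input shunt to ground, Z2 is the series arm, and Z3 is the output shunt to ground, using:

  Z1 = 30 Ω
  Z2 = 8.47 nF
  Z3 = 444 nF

Step 1 — Angular frequency: ω = 2π·f = 2π·730 = 4587 rad/s.
Step 2 — Component impedances:
  Z1: Z = R = 30 Ω
  Z2: Z = 1/(jωC) = -j/(ω·C) = 0 - j2.574e+04 Ω
  Z3: Z = 1/(jωC) = -j/(ω·C) = 0 - j491 Ω
Step 3 — With open output, the series arm Z2 and the output shunt Z3 appear in series to ground: Z2 + Z3 = 0 - j2.623e+04 Ω.
Step 4 — Parallel with input shunt Z1: Z_in = Z1 || (Z2 + Z3) = 30 - j0.03431 Ω = 30∠-0.1° Ω.

Z = 30 - j0.03431 Ω = 30∠-0.1° Ω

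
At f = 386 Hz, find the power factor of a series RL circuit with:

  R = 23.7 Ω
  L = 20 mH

Step 1 — Angular frequency: ω = 2π·f = 2π·386 = 2425 rad/s.
Step 2 — Component impedances:
  R: Z = R = 23.7 Ω
  L: Z = jωL = j·2425·0.02 = 0 + j48.51 Ω
Step 3 — Series combination: Z_total = R + L = 23.7 + j48.51 Ω = 53.99∠64.0° Ω.
Step 4 — Power factor: PF = cos(φ) = Re(Z)/|Z| = 23.7/53.99 = 0.439.
Step 5 — Type: Im(Z) = 48.51 ⇒ lagging (phase φ = 64.0°).

PF = 0.439 (lagging, φ = 64.0°)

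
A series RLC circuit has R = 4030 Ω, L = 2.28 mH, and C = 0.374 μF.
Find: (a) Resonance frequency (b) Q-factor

Step 1 — Resonance condition Im(Z)=0 gives ω₀ = 1/√(LC).
Step 2 — ω₀ = 1/√(0.00228·3.74e-07) = 3.424e+04 rad/s.
Step 3 — f₀ = ω₀/(2π) = 5450 Hz.
Step 4 — Series Q: Q = ω₀L/R = 3.424e+04·0.00228/4030 = 0.01937.

(a) f₀ = 5450 Hz  (b) Q = 0.01937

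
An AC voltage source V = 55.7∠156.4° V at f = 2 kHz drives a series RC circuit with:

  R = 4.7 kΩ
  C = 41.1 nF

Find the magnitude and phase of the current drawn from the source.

Step 1 — Angular frequency: ω = 2π·f = 2π·2000 = 1.257e+04 rad/s.
Step 2 — Component impedances:
  R: Z = R = 4700 Ω
  C: Z = 1/(jωC) = -j/(ω·C) = 0 - j1936 Ω
Step 3 — Series combination: Z_total = R + C = 4700 - j1936 Ω = 5083∠-22.4° Ω.
Step 4 — Source phasor: V = 55.7∠156.4° V = -51.04 + j22.3 V.
Step 5 — Ohm's law: I = V / Z_total = (-51.04 + j22.3) / (4700 - j1936) = -0.01096 + j0.0002315 A.
Step 6 — Convert to polar: |I| = 0.01096 A, ∠I = 178.8°.

I = 0.01096∠178.8° A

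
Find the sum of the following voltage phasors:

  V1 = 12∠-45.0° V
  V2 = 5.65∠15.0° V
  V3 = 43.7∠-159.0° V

Step 1 — Convert each phasor to rectangular form:
  V1 = 12·(cos(-45.0°) + j·sin(-45.0°)) = 8.485 - j8.485 V
  V2 = 5.65·(cos(15.0°) + j·sin(15.0°)) = 5.457 + j1.462 V
  V3 = 43.7·(cos(-159.0°) + j·sin(-159.0°)) = -40.8 - j15.66 V
Step 2 — Sum components: V_total = -26.85 - j22.68 V.
Step 3 — Convert to polar: |V_total| = 35.15 V, ∠V_total = -139.8°.

V_total = 35.15∠-139.8° V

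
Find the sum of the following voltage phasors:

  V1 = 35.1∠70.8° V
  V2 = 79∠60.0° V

Step 1 — Convert each phasor to rectangular form:
  V1 = 35.1·(cos(70.8°) + j·sin(70.8°)) = 11.54 + j33.15 V
  V2 = 79·(cos(60.0°) + j·sin(60.0°)) = 39.5 + j68.42 V
Step 2 — Sum components: V_total = 51.04 + j101.6 V.
Step 3 — Convert to polar: |V_total| = 113.7 V, ∠V_total = 63.3°.

V_total = 113.7∠63.3° V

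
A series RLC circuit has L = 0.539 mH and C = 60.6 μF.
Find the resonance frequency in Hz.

Step 1 — Resonance condition Im(Z)=0 gives ω₀ = 1/√(LC).
Step 2 — ω₀ = 1/√(0.000539·6.06e-05) = 5533 rad/s.
Step 3 — f₀ = ω₀/(2π) = 880.6 Hz.

f₀ = 880.6 Hz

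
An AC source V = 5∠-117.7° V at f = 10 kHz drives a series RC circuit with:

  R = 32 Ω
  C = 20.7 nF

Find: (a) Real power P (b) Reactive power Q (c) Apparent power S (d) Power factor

Step 1 — Angular frequency: ω = 2π·f = 2π·1e+04 = 6.283e+04 rad/s.
Step 2 — Component impedances:
  R: Z = R = 32 Ω
  C: Z = 1/(jωC) = -j/(ω·C) = 0 - j768.9 Ω
Step 3 — Series combination: Z_total = R + C = 32 - j768.9 Ω = 769.5∠-87.6° Ω.
Step 4 — Source phasor: V = 5∠-117.7° V = -2.324 - j4.427 V.
Step 5 — Current: I = V / Z = 0.005622 - j0.003257 A = 0.006497∠-30.1° A.
Step 6 — Complex power: S = V·I* = 0.001351 - j0.03246 VA.
Step 7 — Real power: P = Re(S) = 0.001351 W.
Step 8 — Reactive power: Q = Im(S) = -0.03246 VAR.
Step 9 — Apparent power: |S| = 0.03249 VA.
Step 10 — Power factor: PF = P/|S| = 0.04158 (leading).

(a) P = 0.001351 W  (b) Q = -0.03246 VAR  (c) S = 0.03249 VA  (d) PF = 0.04158 (leading)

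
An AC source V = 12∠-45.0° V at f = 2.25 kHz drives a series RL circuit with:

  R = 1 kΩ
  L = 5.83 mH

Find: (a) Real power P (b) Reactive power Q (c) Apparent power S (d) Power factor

Step 1 — Angular frequency: ω = 2π·f = 2π·2250 = 1.414e+04 rad/s.
Step 2 — Component impedances:
  R: Z = R = 1000 Ω
  L: Z = jωL = j·1.414e+04·0.00583 = 0 + j82.42 Ω
Step 3 — Series combination: Z_total = R + L = 1000 + j82.42 Ω = 1003∠4.7° Ω.
Step 4 — Source phasor: V = 12∠-45.0° V = 8.485 - j8.485 V.
Step 5 — Current: I = V / Z = 0.007733 - j0.009123 A = 0.01196∠-49.7° A.
Step 6 — Complex power: S = V·I* = 0.143 + j0.01179 VA.
Step 7 — Real power: P = Re(S) = 0.143 W.
Step 8 — Reactive power: Q = Im(S) = 0.01179 VAR.
Step 9 — Apparent power: |S| = 0.1435 VA.
Step 10 — Power factor: PF = P/|S| = 0.9966 (lagging).

(a) P = 0.143 W  (b) Q = 0.01179 VAR  (c) S = 0.1435 VA  (d) PF = 0.9966 (lagging)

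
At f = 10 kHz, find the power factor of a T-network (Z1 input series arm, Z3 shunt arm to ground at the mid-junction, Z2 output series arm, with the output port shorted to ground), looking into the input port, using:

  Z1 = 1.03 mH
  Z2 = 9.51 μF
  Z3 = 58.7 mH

Step 1 — Angular frequency: ω = 2π·f = 2π·1e+04 = 6.283e+04 rad/s.
Step 2 — Component impedances:
  Z1: Z = jωL = j·6.283e+04·0.00103 = 0 + j64.72 Ω
  Z2: Z = 1/(jωC) = -j/(ω·C) = 0 - j1.674 Ω
  Z3: Z = jωL = j·6.283e+04·0.0587 = 0 + j3688 Ω
Step 3 — With the output port shorted to ground, the output series arm Z2 runs from the junction to ground; the shunt arm Z3 also runs from the junction to ground. They appear in parallel: Z3 || Z2 = 0 - j1.674 Ω.
Step 4 — Series with input arm Z1: Z_in = Z1 + (Z3 || Z2) = 0 + j63.04 Ω = 63.04∠90.0° Ω.
Step 5 — Power factor: PF = cos(φ) = Re(Z)/|Z| = 0/63.04 = 0.
Step 6 — Type: Im(Z) = 63.04 ⇒ lagging (phase φ = 90.0°).

PF = 0 (lagging, φ = 90.0°)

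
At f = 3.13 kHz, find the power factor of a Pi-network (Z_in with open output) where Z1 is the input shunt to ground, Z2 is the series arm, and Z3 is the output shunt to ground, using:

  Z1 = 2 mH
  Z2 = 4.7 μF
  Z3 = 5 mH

Step 1 — Angular frequency: ω = 2π·f = 2π·3130 = 1.967e+04 rad/s.
Step 2 — Component impedances:
  Z1: Z = jωL = j·1.967e+04·0.002 = 0 + j39.33 Ω
  Z2: Z = 1/(jωC) = -j/(ω·C) = 0 - j10.82 Ω
  Z3: Z = jωL = j·1.967e+04·0.005 = 0 + j98.33 Ω
Step 3 — With open output, the series arm Z2 and the output shunt Z3 appear in series to ground: Z2 + Z3 = 0 + j87.51 Ω.
Step 4 — Parallel with input shunt Z1: Z_in = Z1 || (Z2 + Z3) = 0 + j27.14 Ω = 27.14∠90.0° Ω.
Step 5 — Power factor: PF = cos(φ) = Re(Z)/|Z| = -0/27.14 = -0.
Step 6 — Type: Im(Z) = 27.14 ⇒ lagging (phase φ = 90.0°).

PF = -0 (lagging, φ = 90.0°)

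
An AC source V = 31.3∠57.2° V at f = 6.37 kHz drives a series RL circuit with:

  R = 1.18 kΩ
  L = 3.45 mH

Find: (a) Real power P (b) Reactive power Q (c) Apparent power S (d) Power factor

Step 1 — Angular frequency: ω = 2π·f = 2π·6370 = 4.002e+04 rad/s.
Step 2 — Component impedances:
  R: Z = R = 1180 Ω
  L: Z = jωL = j·4.002e+04·0.00345 = 0 + j138.1 Ω
Step 3 — Series combination: Z_total = R + L = 1180 + j138.1 Ω = 1188∠6.7° Ω.
Step 4 — Source phasor: V = 31.3∠57.2° V = 16.96 + j26.31 V.
Step 5 — Current: I = V / Z = 0.01675 + j0.02034 A = 0.02635∠50.5° A.
Step 6 — Complex power: S = V·I* = 0.819 + j0.09584 VA.
Step 7 — Real power: P = Re(S) = 0.819 W.
Step 8 — Reactive power: Q = Im(S) = 0.09584 VAR.
Step 9 — Apparent power: |S| = 0.8246 VA.
Step 10 — Power factor: PF = P/|S| = 0.9932 (lagging).

(a) P = 0.819 W  (b) Q = 0.09584 VAR  (c) S = 0.8246 VA  (d) PF = 0.9932 (lagging)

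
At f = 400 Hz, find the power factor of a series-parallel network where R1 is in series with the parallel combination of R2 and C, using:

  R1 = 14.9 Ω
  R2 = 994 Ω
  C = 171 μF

Step 1 — Angular frequency: ω = 2π·f = 2π·400 = 2513 rad/s.
Step 2 — Component impedances:
  R1: Z = R = 14.9 Ω
  R2: Z = R = 994 Ω
  C: Z = 1/(jωC) = -j/(ω·C) = 0 - j2.327 Ω
Step 3 — Parallel branch: R2 || C = 1/(1/R2 + 1/C) = 0.005447 - j2.327 Ω.
Step 4 — Series with R1: Z_total = R1 + (R2 || C) = 14.91 - j2.327 Ω = 15.09∠-8.9° Ω.
Step 5 — Power factor: PF = cos(φ) = Re(Z)/|Z| = 14.905/15.086 = 0.988.
Step 6 — Type: Im(Z) = -2.327 ⇒ leading (phase φ = -8.9°).

PF = 0.988 (leading, φ = -8.9°)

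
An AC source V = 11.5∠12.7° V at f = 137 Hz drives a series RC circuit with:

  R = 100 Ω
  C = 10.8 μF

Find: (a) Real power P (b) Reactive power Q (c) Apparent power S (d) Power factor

Step 1 — Angular frequency: ω = 2π·f = 2π·137 = 860.8 rad/s.
Step 2 — Component impedances:
  R: Z = R = 100 Ω
  C: Z = 1/(jωC) = -j/(ω·C) = 0 - j107.6 Ω
Step 3 — Series combination: Z_total = R + C = 100 - j107.6 Ω = 146.9∠-47.1° Ω.
Step 4 — Source phasor: V = 11.5∠12.7° V = 11.22 + j2.528 V.
Step 5 — Current: I = V / Z = 0.0394 + j0.06767 A = 0.0783∠59.8° A.
Step 6 — Complex power: S = V·I* = 0.6131 - j0.6595 VA.
Step 7 — Real power: P = Re(S) = 0.6131 W.
Step 8 — Reactive power: Q = Im(S) = -0.6595 VAR.
Step 9 — Apparent power: |S| = 0.9005 VA.
Step 10 — Power factor: PF = P/|S| = 0.6809 (leading).

(a) P = 0.6131 W  (b) Q = -0.6595 VAR  (c) S = 0.9005 VA  (d) PF = 0.6809 (leading)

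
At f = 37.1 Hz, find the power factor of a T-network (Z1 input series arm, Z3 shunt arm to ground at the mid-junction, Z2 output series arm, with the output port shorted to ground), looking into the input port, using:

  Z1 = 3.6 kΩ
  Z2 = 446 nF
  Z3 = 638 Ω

Step 1 — Angular frequency: ω = 2π·f = 2π·37.1 = 233.1 rad/s.
Step 2 — Component impedances:
  Z1: Z = R = 3600 Ω
  Z2: Z = 1/(jωC) = -j/(ω·C) = 0 - j9619 Ω
  Z3: Z = R = 638 Ω
Step 3 — With the output port shorted to ground, the output series arm Z2 runs from the junction to ground; the shunt arm Z3 also runs from the junction to ground. They appear in parallel: Z3 || Z2 = 635.2 - j42.13 Ω.
Step 4 — Series with input arm Z1: Z_in = Z1 + (Z3 || Z2) = 4235 - j42.13 Ω = 4235∠-0.6° Ω.
Step 5 — Power factor: PF = cos(φ) = Re(Z)/|Z| = 4235/4235 = 1.
Step 6 — Type: Im(Z) = -42.13 ⇒ leading (phase φ = -0.6°).

PF = 1 (leading, φ = -0.6°)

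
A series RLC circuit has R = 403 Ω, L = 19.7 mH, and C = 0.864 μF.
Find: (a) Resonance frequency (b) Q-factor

Step 1 — Resonance condition Im(Z)=0 gives ω₀ = 1/√(LC).
Step 2 — ω₀ = 1/√(0.0197·8.64e-07) = 7665 rad/s.
Step 3 — f₀ = ω₀/(2π) = 1220 Hz.
Step 4 — Series Q: Q = ω₀L/R = 7665·0.0197/403 = 0.3747.

(a) f₀ = 1220 Hz  (b) Q = 0.3747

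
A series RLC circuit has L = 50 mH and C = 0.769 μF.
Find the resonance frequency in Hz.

Step 1 — Resonance condition Im(Z)=0 gives ω₀ = 1/√(LC).
Step 2 — ω₀ = 1/√(0.05·7.69e-07) = 5100 rad/s.
Step 3 — f₀ = ω₀/(2π) = 811.7 Hz.

f₀ = 811.7 Hz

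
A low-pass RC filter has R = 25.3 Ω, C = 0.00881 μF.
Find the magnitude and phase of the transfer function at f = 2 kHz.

Step 1 — Angular frequency: ω = 2π·2000 = 1.257e+04 rad/s.
Step 2 — Transfer function: H(jω) = 1/(1 + jωRC).
Step 3 — Denominator: 1 + jωRC = 1 + j·1.257e+04·25.3·8.81e-09 = 1 + j0.002801.
Step 4 — H = 1 - j0.002801.
Step 5 — Magnitude: |H| = 1 (-0.0 dB); phase: φ = -0.2°.

|H| = 1 (-0.0 dB), φ = -0.2°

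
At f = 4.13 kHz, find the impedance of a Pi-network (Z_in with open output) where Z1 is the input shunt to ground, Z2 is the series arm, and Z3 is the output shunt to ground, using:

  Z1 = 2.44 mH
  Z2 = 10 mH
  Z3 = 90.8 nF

Step 1 — Angular frequency: ω = 2π·f = 2π·4130 = 2.595e+04 rad/s.
Step 2 — Component impedances:
  Z1: Z = jωL = j·2.595e+04·0.00244 = 0 + j63.32 Ω
  Z2: Z = jωL = j·2.595e+04·0.01 = 0 + j259.5 Ω
  Z3: Z = 1/(jωC) = -j/(ω·C) = 0 - j424.4 Ω
Step 3 — With open output, the series arm Z2 and the output shunt Z3 appear in series to ground: Z2 + Z3 = 0 - j164.9 Ω.
Step 4 — Parallel with input shunt Z1: Z_in = Z1 || (Z2 + Z3) = 0 + j102.8 Ω = 102.8∠90.0° Ω.

Z = 0 + j102.8 Ω = 102.8∠90.0° Ω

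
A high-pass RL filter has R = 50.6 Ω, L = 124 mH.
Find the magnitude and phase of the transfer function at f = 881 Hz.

Step 1 — Angular frequency: ω = 2π·881 = 5535 rad/s.
Step 2 — Transfer function: H(jω) = jωL/(R + jωL).
Step 3 — Numerator jωL = j·686.4; denominator R + jωL = 50.6 + j686.4.
Step 4 — H = 0.9946 + j0.07332.
Step 5 — Magnitude: |H| = 0.9973 (-0.0 dB); phase: φ = 4.2°.

|H| = 0.9973 (-0.0 dB), φ = 4.2°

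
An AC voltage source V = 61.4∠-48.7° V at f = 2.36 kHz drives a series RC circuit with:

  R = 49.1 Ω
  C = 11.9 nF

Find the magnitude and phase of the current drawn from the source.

Step 1 — Angular frequency: ω = 2π·f = 2π·2360 = 1.483e+04 rad/s.
Step 2 — Component impedances:
  R: Z = R = 49.1 Ω
  C: Z = 1/(jωC) = -j/(ω·C) = 0 - j5667 Ω
Step 3 — Series combination: Z_total = R + C = 49.1 - j5667 Ω = 5667∠-89.5° Ω.
Step 4 — Source phasor: V = 61.4∠-48.7° V = 40.52 - j46.13 V.
Step 5 — Ohm's law: I = V / Z_total = (40.52 - j46.13) / (49.1 - j5667) = 0.008201 + j0.00708 A.
Step 6 — Convert to polar: |I| = 0.01083 A, ∠I = 40.8°.

I = 0.01083∠40.8° A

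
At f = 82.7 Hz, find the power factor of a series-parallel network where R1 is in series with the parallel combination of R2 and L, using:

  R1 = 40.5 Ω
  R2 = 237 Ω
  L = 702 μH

Step 1 — Angular frequency: ω = 2π·f = 2π·82.7 = 519.6 rad/s.
Step 2 — Component impedances:
  R1: Z = R = 40.5 Ω
  R2: Z = R = 237 Ω
  L: Z = jωL = j·519.6·0.000702 = 0 + j0.3648 Ω
Step 3 — Parallel branch: R2 || L = 1/(1/R2 + 1/L) = 0.0005614 + j0.3648 Ω.
Step 4 — Series with R1: Z_total = R1 + (R2 || L) = 40.5 + j0.3648 Ω = 40.5∠0.5° Ω.
Step 5 — Power factor: PF = cos(φ) = Re(Z)/|Z| = 40.5/40.5 = 1.
Step 6 — Type: Im(Z) = 0.3648 ⇒ lagging (phase φ = 0.5°).

PF = 1 (lagging, φ = 0.5°)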